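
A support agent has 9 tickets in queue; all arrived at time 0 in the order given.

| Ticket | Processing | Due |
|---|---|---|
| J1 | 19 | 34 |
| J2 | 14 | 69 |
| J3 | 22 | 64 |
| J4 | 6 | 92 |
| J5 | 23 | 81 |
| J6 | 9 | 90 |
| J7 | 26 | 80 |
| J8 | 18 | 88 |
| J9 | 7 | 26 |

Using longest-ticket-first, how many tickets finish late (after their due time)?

7

LPT (decreasing processing time): J7 J5 J3 J1 J8 J2 J6 J9 J4.
J7: 0→26, due 80, tardiness 0
J5: 26→49, due 81, tardiness 0
J3: 49→71, due 64, tardiness 7
J1: 71→90, due 34, tardiness 56
J8: 90→108, due 88, tardiness 20
J2: 108→122, due 69, tardiness 53
J6: 122→131, due 90, tardiness 41
J9: 131→138, due 26, tardiness 112
J4: 138→144, due 92, tardiness 52
Late tickets: 7.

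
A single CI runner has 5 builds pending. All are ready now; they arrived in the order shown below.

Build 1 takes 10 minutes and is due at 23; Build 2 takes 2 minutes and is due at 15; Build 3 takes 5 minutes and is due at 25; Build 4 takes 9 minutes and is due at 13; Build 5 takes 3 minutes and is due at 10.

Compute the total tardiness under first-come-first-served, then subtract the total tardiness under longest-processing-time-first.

FIFO (arrival order): Build 1 Build 2 Build 3 Build 4 Build 5.
Build 1: 0→10, due 23, tardiness 0
Build 2: 10→12, due 15, tardiness 0
Build 3: 12→17, due 25, tardiness 0
Build 4: 17→26, due 13, tardiness 13
Build 5: 26→29, due 10, tardiness 19
Sum = 0+0+0+13+19 = 32.
LPT (decreasing processing time): Build 1 Build 4 Build 3 Build 5 Build 2.
Build 1: 0→10, due 23, tardiness 0
Build 4: 10→19, due 13, tardiness 6
Build 3: 19→24, due 25, tardiness 0
Build 5: 24→27, due 10, tardiness 17
Build 2: 27→29, due 15, tardiness 14
Sum = 0+6+0+17+14 = 37.
Difference = 32 − 37 = -5.

-5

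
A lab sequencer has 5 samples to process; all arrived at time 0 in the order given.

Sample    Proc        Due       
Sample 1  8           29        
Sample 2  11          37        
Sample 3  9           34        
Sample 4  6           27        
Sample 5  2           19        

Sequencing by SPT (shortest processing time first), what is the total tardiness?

SPT (increasing processing time): Sample 5 Sample 4 Sample 1 Sample 3 Sample 2.
Sample 5: 0→2, due 19, tardiness 0
Sample 4: 2→8, due 27, tardiness 0
Sample 1: 8→16, due 29, tardiness 0
Sample 3: 16→25, due 34, tardiness 0
Sample 2: 25→36, due 37, tardiness 0
Sum = 0+0+0+0+0 = 0.

0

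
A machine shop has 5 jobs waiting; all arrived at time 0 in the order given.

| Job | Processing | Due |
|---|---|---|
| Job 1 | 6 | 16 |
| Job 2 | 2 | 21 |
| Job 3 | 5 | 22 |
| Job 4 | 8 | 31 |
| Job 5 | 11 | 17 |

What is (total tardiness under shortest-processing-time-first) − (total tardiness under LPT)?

-13

SPT (increasing processing time): Job 2 Job 3 Job 1 Job 4 Job 5.
Job 2: 0→2, due 21, tardiness 0
Job 3: 2→7, due 22, tardiness 0
Job 1: 7→13, due 16, tardiness 0
Job 4: 13→21, due 31, tardiness 0
Job 5: 21→32, due 17, tardiness 15
Sum = 0+0+0+0+15 = 15.
LPT (decreasing processing time): Job 5 Job 4 Job 1 Job 3 Job 2.
Job 5: 0→11, due 17, tardiness 0
Job 4: 11→19, due 31, tardiness 0
Job 1: 19→25, due 16, tardiness 9
Job 3: 25→30, due 22, tardiness 8
Job 2: 30→32, due 21, tardiness 11
Sum = 0+0+9+8+11 = 28.
Difference = 15 − 28 = -13.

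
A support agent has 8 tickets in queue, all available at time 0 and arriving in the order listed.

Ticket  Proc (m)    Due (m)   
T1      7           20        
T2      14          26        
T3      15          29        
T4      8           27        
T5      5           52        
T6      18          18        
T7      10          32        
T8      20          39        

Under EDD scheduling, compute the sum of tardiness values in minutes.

EDD (increasing due date): T6 T1 T2 T4 T3 T7 T8 T5.
T6: 0→18, due 18, tardiness 0
T1: 18→25, due 20, tardiness 5
T2: 25→39, due 26, tardiness 13
T4: 39→47, due 27, tardiness 20
T3: 47→62, due 29, tardiness 33
T7: 62→72, due 32, tardiness 40
T8: 72→92, due 39, tardiness 53
T5: 92→97, due 52, tardiness 45
Sum = 0+5+13+20+33+40+53+45 = 209.

209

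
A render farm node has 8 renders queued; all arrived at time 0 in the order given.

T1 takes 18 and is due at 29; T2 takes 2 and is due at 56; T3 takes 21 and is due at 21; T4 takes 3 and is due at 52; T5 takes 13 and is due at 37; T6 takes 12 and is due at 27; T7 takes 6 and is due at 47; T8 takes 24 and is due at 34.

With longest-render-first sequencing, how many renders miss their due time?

LPT (decreasing processing time): T8 T3 T1 T5 T6 T7 T4 T2.
T8: 0→24, due 34, tardiness 0
T3: 24→45, due 21, tardiness 24
T1: 45→63, due 29, tardiness 34
T5: 63→76, due 37, tardiness 39
T6: 76→88, due 27, tardiness 61
T7: 88→94, due 47, tardiness 47
T4: 94→97, due 52, tardiness 45
T2: 97→99, due 56, tardiness 43
Late renders: 7.

7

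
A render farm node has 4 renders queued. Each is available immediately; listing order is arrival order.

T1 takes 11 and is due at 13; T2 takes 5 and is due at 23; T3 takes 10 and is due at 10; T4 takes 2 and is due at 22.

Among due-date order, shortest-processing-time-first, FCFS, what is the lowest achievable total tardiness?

EDD (increasing due date): T3 T1 T4 T2.
T3: 0→10, due 10, tardiness 0
T1: 10→21, due 13, tardiness 8
T4: 21→23, due 22, tardiness 1
T2: 23→28, due 23, tardiness 5
Sum = 0+8+1+5 = 14.
SPT (increasing processing time): T4 T2 T3 T1.
T4: 0→2, due 22, tardiness 0
T2: 2→7, due 23, tardiness 0
T3: 7→17, due 10, tardiness 7
T1: 17→28, due 13, tardiness 15
Sum = 0+0+7+15 = 22.
FIFO (arrival order): T1 T2 T3 T4.
T1: 0→11, due 13, tardiness 0
T2: 11→16, due 23, tardiness 0
T3: 16→26, due 10, tardiness 16
T4: 26→28, due 22, tardiness 6
Sum = 0+0+16+6 = 22.
EDD 14, SPT 22, FIFO 22 → minimum 14.

14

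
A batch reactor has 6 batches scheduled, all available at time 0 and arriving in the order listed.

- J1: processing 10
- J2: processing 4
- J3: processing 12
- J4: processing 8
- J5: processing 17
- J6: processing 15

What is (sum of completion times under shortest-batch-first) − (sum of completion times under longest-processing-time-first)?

SPT (increasing processing time): J2 J4 J1 J3 J6 J5.
J2: 0→4
J4: 4→12
J1: 12→22
J3: 22→34
J6: 34→49
J5: 49→66
Sum = 4+12+22+34+49+66 = 187.
LPT (decreasing processing time): J5 J6 J3 J1 J4 J2.
J5: 0→17
J6: 17→32
J3: 32→44
J1: 44→54
J4: 54→62
J2: 62→66
Sum = 17+32+44+54+62+66 = 275.
Difference = 187 − 275 = -88.

-88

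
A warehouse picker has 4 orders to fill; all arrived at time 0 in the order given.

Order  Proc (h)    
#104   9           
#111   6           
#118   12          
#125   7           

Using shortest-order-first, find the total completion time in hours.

75

SPT (increasing processing time): #111 #125 #104 #118.
#111: 0→6
#125: 6→13
#104: 13→22
#118: 22→34
Sum = 6+13+22+34 = 75.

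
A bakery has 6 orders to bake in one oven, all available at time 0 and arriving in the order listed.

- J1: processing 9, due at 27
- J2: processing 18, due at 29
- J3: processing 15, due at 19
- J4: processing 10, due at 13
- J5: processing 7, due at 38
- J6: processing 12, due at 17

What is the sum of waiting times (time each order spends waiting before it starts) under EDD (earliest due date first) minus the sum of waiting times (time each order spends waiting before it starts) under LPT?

EDD (increasing due date): J4 J6 J3 J1 J2 J5.
J4: waits 0, runs 0→10
J6: waits 10, runs 10→22
J3: waits 22, runs 22→37
J1: waits 37, runs 37→46
J2: waits 46, runs 46→64
J5: waits 64, runs 64→71
Sum = 0+10+22+37+46+64 = 179.
LPT (decreasing processing time): J2 J3 J6 J4 J1 J5.
J2: waits 0, runs 0→18
J3: waits 18, runs 18→33
J6: waits 33, runs 33→45
J4: waits 45, runs 45→55
J1: waits 55, runs 55→64
J5: waits 64, runs 64→71
Sum = 0+18+33+45+55+64 = 215.
Difference = 179 − 215 = -36.

-36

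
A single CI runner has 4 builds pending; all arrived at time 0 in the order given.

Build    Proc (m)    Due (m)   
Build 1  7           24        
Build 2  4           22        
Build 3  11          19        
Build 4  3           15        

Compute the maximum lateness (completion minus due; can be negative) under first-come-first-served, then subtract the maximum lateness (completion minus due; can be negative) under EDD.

FIFO (arrival order): Build 1 Build 2 Build 3 Build 4.
Build 1: 0→7, due 24, lateness -17
Build 2: 7→11, due 22, lateness -11
Build 3: 11→22, due 19, lateness 3
Build 4: 22→25, due 15, lateness 10
Maximum = 10.
EDD (increasing due date): Build 4 Build 3 Build 2 Build 1.
Build 4: 0→3, due 15, lateness -12
Build 3: 3→14, due 19, lateness -5
Build 2: 14→18, due 22, lateness -4
Build 1: 18→25, due 24, lateness 1
Maximum = 1.
Difference = 10 − 1 = 9.

9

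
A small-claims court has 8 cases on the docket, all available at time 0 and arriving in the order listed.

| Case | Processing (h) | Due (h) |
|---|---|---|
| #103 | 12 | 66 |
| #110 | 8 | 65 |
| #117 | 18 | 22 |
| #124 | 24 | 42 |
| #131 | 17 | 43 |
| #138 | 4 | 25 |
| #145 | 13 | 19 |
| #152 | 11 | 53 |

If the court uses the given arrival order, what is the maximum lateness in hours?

77

FIFO (arrival order): #103 #110 #117 #124 #131 #138 #145 #152.
#103: 0→12, due 66, lateness -54
#110: 12→20, due 65, lateness -45
#117: 20→38, due 22, lateness 16
#124: 38→62, due 42, lateness 20
#131: 62→79, due 43, lateness 36
#138: 79→83, due 25, lateness 58
#145: 83→96, due 19, lateness 77
#152: 96→107, due 53, lateness 54
Maximum = 77.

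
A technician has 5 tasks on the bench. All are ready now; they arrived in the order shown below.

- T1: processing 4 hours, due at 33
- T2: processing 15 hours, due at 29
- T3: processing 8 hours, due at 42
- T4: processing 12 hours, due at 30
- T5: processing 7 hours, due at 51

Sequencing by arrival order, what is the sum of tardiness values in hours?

FIFO (arrival order): T1 T2 T3 T4 T5.
T1: 0→4, due 33, tardiness 0
T2: 4→19, due 29, tardiness 0
T3: 19→27, due 42, tardiness 0
T4: 27→39, due 30, tardiness 9
T5: 39→46, due 51, tardiness 0
Sum = 0+0+0+9+0 = 9.

9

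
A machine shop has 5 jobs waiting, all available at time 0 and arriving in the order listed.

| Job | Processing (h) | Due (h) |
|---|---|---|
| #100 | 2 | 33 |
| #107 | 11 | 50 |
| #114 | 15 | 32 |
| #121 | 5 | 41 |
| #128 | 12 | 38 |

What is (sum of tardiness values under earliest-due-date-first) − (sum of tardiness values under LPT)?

-14

EDD (increasing due date): #114 #100 #128 #121 #107.
#114: 0→15, due 32, tardiness 0
#100: 15→17, due 33, tardiness 0
#128: 17→29, due 38, tardiness 0
#121: 29→34, due 41, tardiness 0
#107: 34→45, due 50, tardiness 0
Sum = 0+0+0+0+0 = 0.
LPT (decreasing processing time): #114 #128 #107 #121 #100.
#114: 0→15, due 32, tardiness 0
#128: 15→27, due 38, tardiness 0
#107: 27→38, due 50, tardiness 0
#121: 38→43, due 41, tardiness 2
#100: 43→45, due 33, tardiness 12
Sum = 0+0+0+2+12 = 14.
Difference = 0 − 14 = -14.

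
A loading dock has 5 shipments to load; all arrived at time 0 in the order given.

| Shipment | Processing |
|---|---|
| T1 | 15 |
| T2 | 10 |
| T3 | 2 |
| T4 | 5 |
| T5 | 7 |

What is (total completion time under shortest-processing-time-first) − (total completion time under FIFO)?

-52

SPT (increasing processing time): T3 T4 T5 T2 T1.
T3: 0→2
T4: 2→7
T5: 7→14
T2: 14→24
T1: 24→39
Sum = 2+7+14+24+39 = 86.
FIFO (arrival order): T1 T2 T3 T4 T5.
T1: 0→15
T2: 15→25
T3: 25→27
T4: 27→32
T5: 32→39
Sum = 15+25+27+32+39 = 138.
Difference = 86 − 138 = -52.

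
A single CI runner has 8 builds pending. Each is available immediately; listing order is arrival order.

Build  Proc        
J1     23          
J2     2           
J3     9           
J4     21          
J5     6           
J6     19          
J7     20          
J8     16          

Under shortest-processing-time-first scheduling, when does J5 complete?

8

SPT (increasing processing time): J2 J5 J3 J8 J6 J7 J4 J1.
J2: 0→2
J5: 2→8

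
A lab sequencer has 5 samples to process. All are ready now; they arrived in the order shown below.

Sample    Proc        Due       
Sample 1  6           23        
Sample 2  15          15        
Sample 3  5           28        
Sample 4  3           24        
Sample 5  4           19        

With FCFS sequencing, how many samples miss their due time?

3

FIFO (arrival order): Sample 1 Sample 2 Sample 3 Sample 4 Sample 5.
Sample 1: 0→6, due 23, tardiness 0
Sample 2: 6→21, due 15, tardiness 6
Sample 3: 21→26, due 28, tardiness 0
Sample 4: 26→29, due 24, tardiness 5
Sample 5: 29→33, due 19, tardiness 14
Late samples: 3.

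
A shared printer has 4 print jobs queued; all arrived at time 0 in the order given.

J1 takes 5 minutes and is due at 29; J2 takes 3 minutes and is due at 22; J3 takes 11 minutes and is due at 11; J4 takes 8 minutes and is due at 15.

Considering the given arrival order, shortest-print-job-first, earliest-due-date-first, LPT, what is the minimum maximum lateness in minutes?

FIFO (arrival order): J1 J2 J3 J4.
J1: 0→5, due 29, lateness -24
J2: 5→8, due 22, lateness -14
J3: 8→19, due 11, lateness 8
J4: 19→27, due 15, lateness 12
Maximum = 12.
SPT (increasing processing time): J2 J1 J4 J3.
J2: 0→3, due 22, lateness -19
J1: 3→8, due 29, lateness -21
J4: 8→16, due 15, lateness 1
J3: 16→27, due 11, lateness 16
Maximum = 16.
EDD (increasing due date): J3 J4 J2 J1.
J3: 0→11, due 11, lateness 0
J4: 11→19, due 15, lateness 4
J2: 19→22, due 22, lateness 0
J1: 22→27, due 29, lateness -2
Maximum = 4.
LPT (decreasing processing time): J3 J4 J1 J2.
J3: 0→11, due 11, lateness 0
J4: 11→19, due 15, lateness 4
J1: 19→24, due 29, lateness -5
J2: 24→27, due 22, lateness 5
Maximum = 5.
FIFO 12, SPT 16, EDD 4, LPT 5 → minimum 4.

4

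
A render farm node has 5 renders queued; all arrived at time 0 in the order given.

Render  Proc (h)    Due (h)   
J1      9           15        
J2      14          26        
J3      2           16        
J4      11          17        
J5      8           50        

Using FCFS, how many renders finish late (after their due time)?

2

FIFO (arrival order): J1 J2 J3 J4 J5.
J1: 0→9, due 15, tardiness 0
J2: 9→23, due 26, tardiness 0
J3: 23→25, due 16, tardiness 9
J4: 25→36, due 17, tardiness 19
J5: 36→44, due 50, tardiness 0
Late renders: 2.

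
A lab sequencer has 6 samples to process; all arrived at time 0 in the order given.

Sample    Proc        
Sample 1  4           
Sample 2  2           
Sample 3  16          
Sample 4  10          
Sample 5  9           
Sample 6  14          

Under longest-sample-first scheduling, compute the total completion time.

243

LPT (decreasing processing time): Sample 3 Sample 6 Sample 4 Sample 5 Sample 1 Sample 2.
Sample 3: 0→16
Sample 6: 16→30
Sample 4: 30→40
Sample 5: 40→49
Sample 1: 49→53
Sample 2: 53→55
Sum = 16+30+40+49+53+55 = 243.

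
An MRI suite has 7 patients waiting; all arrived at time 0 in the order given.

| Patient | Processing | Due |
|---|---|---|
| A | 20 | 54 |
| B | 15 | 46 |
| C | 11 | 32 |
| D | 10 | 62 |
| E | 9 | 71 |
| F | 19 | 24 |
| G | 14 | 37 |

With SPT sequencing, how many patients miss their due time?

SPT (increasing processing time): E D C G B F A.
E: 0→9, due 71, tardiness 0
D: 9→19, due 62, tardiness 0
C: 19→30, due 32, tardiness 0
G: 30→44, due 37, tardiness 7
B: 44→59, due 46, tardiness 13
F: 59→78, due 24, tardiness 54
A: 78→98, due 54, tardiness 44
Late patients: 4.

4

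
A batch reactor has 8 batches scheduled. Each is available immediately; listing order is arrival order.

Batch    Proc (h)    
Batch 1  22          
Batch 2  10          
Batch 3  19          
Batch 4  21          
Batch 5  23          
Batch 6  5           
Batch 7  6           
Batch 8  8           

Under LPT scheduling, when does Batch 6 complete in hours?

LPT (decreasing processing time): Batch 5 Batch 1 Batch 4 Batch 3 Batch 2 Batch 8 Batch 7 Batch 6.
Batch 5: 0→23
Batch 1: 23→45
Batch 4: 45→66
Batch 3: 66→85
Batch 2: 85→95
Batch 8: 95→103
Batch 7: 103→109
Batch 6: 109→114

114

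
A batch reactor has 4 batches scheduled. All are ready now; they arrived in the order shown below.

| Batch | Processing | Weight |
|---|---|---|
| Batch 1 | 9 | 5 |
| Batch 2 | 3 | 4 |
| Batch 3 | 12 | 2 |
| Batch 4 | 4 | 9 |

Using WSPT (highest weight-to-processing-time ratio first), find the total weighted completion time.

WSPT (decreasing weight/processing-time ratio): Batch 4 Batch 2 Batch 1 Batch 3.
Batch 4: finishes 4, weight 9, w·C = 36
Batch 2: finishes 7, weight 4, w·C = 28
Batch 1: finishes 16, weight 5, w·C = 80
Batch 3: finishes 28, weight 2, w·C = 56
Sum = 36+28+80+56 = 200.

200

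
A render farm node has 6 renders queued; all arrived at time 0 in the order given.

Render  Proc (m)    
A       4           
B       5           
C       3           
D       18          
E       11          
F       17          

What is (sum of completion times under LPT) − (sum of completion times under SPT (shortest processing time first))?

120

LPT (decreasing processing time): D F E B A C.
D: 0→18
F: 18→35
E: 35→46
B: 46→51
A: 51→55
C: 55→58
Sum = 18+35+46+51+55+58 = 263.
SPT (increasing processing time): C A B E F D.
C: 0→3
A: 3→7
B: 7→12
E: 12→23
F: 23→40
D: 40→58
Sum = 3+7+12+23+40+58 = 143.
Difference = 263 − 143 = 120.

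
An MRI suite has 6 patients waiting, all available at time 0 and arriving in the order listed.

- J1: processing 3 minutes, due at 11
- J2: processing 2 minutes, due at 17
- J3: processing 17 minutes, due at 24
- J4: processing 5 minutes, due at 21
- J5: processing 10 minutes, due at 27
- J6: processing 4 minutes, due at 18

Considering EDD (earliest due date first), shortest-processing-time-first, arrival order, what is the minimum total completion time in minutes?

EDD (increasing due date): J1 J2 J6 J4 J3 J5.
J1: 0→3
J2: 3→5
J6: 5→9
J4: 9→14
J3: 14→31
J5: 31→41
Sum = 3+5+9+14+31+41 = 103.
SPT (increasing processing time): J2 J1 J6 J4 J5 J3.
J2: 0→2
J1: 2→5
J6: 5→9
J4: 9→14
J5: 14→24
J3: 24→41
Sum = 2+5+9+14+24+41 = 95.
FIFO (arrival order): J1 J2 J3 J4 J5 J6.
J1: 0→3
J2: 3→5
J3: 5→22
J4: 22→27
J5: 27→37
J6: 37→41
Sum = 3+5+22+27+37+41 = 135.
EDD 103, SPT 95, FIFO 135 → minimum 95.

95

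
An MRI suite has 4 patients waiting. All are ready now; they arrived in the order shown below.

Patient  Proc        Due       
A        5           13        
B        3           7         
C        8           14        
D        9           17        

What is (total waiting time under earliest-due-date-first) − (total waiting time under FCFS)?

EDD (increasing due date): B A C D.
B: waits 0, runs 0→3
A: waits 3, runs 3→8
C: waits 8, runs 8→16
D: waits 16, runs 16→25
Sum = 0+3+8+16 = 27.
FIFO (arrival order): A B C D.
A: waits 0, runs 0→5
B: waits 5, runs 5→8
C: waits 8, runs 8→16
D: waits 16, runs 16→25
Sum = 0+5+8+16 = 29.
Difference = 27 − 29 = -2.

-2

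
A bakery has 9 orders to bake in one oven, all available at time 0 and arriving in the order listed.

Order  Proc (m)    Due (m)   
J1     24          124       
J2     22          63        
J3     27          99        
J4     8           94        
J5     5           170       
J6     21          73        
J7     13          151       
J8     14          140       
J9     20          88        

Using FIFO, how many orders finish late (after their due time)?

2

FIFO (arrival order): J1 J2 J3 J4 J5 J6 J7 J8 J9.
J1: 0→24, due 124, tardiness 0
J2: 24→46, due 63, tardiness 0
J3: 46→73, due 99, tardiness 0
J4: 73→81, due 94, tardiness 0
J5: 81→86, due 170, tardiness 0
J6: 86→107, due 73, tardiness 34
J7: 107→120, due 151, tardiness 0
J8: 120→134, due 140, tardiness 0
J9: 134→154, due 88, tardiness 66
Late orders: 2.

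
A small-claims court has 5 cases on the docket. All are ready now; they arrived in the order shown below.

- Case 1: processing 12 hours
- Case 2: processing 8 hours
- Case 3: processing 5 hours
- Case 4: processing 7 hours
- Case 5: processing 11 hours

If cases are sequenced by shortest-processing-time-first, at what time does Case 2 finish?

20

SPT (increasing processing time): Case 3 Case 4 Case 2 Case 5 Case 1.
Case 3: 0→5
Case 4: 5→12
Case 2: 12→20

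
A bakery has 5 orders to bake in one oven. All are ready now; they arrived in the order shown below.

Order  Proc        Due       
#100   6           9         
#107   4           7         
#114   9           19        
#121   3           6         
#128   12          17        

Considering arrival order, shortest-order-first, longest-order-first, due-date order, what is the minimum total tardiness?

24

FIFO (arrival order): #100 #107 #114 #121 #128.
#100: 0→6, due 9, tardiness 0
#107: 6→10, due 7, tardiness 3
#114: 10→19, due 19, tardiness 0
#121: 19→22, due 6, tardiness 16
#128: 22→34, due 17, tardiness 17
Sum = 0+3+0+16+17 = 36.
SPT (increasing processing time): #121 #107 #100 #114 #128.
#121: 0→3, due 6, tardiness 0
#107: 3→7, due 7, tardiness 0
#100: 7→13, due 9, tardiness 4
#114: 13→22, due 19, tardiness 3
#128: 22→34, due 17, tardiness 17
Sum = 0+0+4+3+17 = 24.
LPT (decreasing processing time): #128 #114 #100 #107 #121.
#128: 0→12, due 17, tardiness 0
#114: 12→21, due 19, tardiness 2
#100: 21→27, due 9, tardiness 18
#107: 27→31, due 7, tardiness 24
#121: 31→34, due 6, tardiness 28
Sum = 0+2+18+24+28 = 72.
EDD (increasing due date): #121 #107 #100 #128 #114.
#121: 0→3, due 6, tardiness 0
#107: 3→7, due 7, tardiness 0
#100: 7→13, due 9, tardiness 4
#128: 13→25, due 17, tardiness 8
#114: 25→34, due 19, tardiness 15
Sum = 0+0+4+8+15 = 27.
FIFO 36, SPT 24, LPT 72, EDD 27 → minimum 24.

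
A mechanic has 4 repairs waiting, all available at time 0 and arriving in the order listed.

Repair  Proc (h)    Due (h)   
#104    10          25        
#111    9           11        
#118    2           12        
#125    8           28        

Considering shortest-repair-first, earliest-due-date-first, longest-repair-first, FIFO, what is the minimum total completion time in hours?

SPT (increasing processing time): #118 #125 #111 #104.
#118: 0→2
#125: 2→10
#111: 10→19
#104: 19→29
Sum = 2+10+19+29 = 60.
EDD (increasing due date): #111 #118 #104 #125.
#111: 0→9
#118: 9→11
#104: 11→21
#125: 21→29
Sum = 9+11+21+29 = 70.
LPT (decreasing processing time): #104 #111 #125 #118.
#104: 0→10
#111: 10→19
#125: 19→27
#118: 27→29
Sum = 10+19+27+29 = 85.
FIFO (arrival order): #104 #111 #118 #125.
#104: 0→10
#111: 10→19
#118: 19→21
#125: 21→29
Sum = 10+19+21+29 = 79.
SPT 60, EDD 70, LPT 85, FIFO 79 → minimum 60.

60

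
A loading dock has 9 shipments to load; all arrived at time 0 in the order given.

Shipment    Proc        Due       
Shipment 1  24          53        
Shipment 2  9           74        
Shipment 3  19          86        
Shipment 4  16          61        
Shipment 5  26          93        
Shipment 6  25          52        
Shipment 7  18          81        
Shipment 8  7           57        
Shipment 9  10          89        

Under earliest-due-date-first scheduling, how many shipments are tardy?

6

EDD (increasing due date): Shipment 6 Shipment 1 Shipment 8 Shipment 4 Shipment 2 Shipment 7 Shipment 3 Shipment 9 Shipment 5.
Shipment 6: 0→25, due 52, tardiness 0
Shipment 1: 25→49, due 53, tardiness 0
Shipment 8: 49→56, due 57, tardiness 0
Shipment 4: 56→72, due 61, tardiness 11
Shipment 2: 72→81, due 74, tardiness 7
Shipment 7: 81→99, due 81, tardiness 18
Shipment 3: 99→118, due 86, tardiness 32
Shipment 9: 118→128, due 89, tardiness 39
Shipment 5: 128→154, due 93, tardiness 61
Late shipments: 6.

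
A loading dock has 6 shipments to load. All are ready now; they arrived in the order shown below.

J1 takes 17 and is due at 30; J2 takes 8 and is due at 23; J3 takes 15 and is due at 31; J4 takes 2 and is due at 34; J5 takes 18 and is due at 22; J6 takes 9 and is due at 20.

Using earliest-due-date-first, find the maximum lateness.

36

EDD (increasing due date): J6 J5 J2 J1 J3 J4.
J6: 0→9, due 20, lateness -11
J5: 9→27, due 22, lateness 5
J2: 27→35, due 23, lateness 12
J1: 35→52, due 30, lateness 22
J3: 52→67, due 31, lateness 36
J4: 67→69, due 34, lateness 35
Maximum = 36.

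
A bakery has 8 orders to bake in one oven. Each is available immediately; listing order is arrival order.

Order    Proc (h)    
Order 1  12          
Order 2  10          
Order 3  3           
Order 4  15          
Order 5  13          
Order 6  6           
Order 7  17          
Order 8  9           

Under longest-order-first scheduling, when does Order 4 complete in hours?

LPT (decreasing processing time): Order 7 Order 4 Order 5 Order 1 Order 2 Order 8 Order 6 Order 3.
Order 7: 0→17
Order 4: 17→32

32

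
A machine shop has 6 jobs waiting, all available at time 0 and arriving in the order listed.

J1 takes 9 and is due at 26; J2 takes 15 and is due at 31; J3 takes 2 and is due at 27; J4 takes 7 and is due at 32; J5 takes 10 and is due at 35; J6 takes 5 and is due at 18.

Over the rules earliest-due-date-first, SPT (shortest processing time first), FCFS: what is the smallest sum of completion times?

EDD (increasing due date): J6 J1 J3 J2 J4 J5.
J6: 0→5
J1: 5→14
J3: 14→16
J2: 16→31
J4: 31→38
J5: 38→48
Sum = 5+14+16+31+38+48 = 152.
SPT (increasing processing time): J3 J6 J4 J1 J5 J2.
J3: 0→2
J6: 2→7
J4: 7→14
J1: 14→23
J5: 23→33
J2: 33→48
Sum = 2+7+14+23+33+48 = 127.
FIFO (arrival order): J1 J2 J3 J4 J5 J6.
J1: 0→9
J2: 9→24
J3: 24→26
J4: 26→33
J5: 33→43
J6: 43→48
Sum = 9+24+26+33+43+48 = 183.
EDD 152, SPT 127, FIFO 183 → minimum 127.

127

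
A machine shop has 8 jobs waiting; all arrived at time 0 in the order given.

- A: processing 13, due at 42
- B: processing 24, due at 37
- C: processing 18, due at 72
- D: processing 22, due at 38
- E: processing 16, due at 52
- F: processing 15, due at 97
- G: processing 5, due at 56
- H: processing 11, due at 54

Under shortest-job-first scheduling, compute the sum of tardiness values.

163

SPT (increasing processing time): G H A F E C D B.
G: 0→5, due 56, tardiness 0
H: 5→16, due 54, tardiness 0
A: 16→29, due 42, tardiness 0
F: 29→44, due 97, tardiness 0
E: 44→60, due 52, tardiness 8
C: 60→78, due 72, tardiness 6
D: 78→100, due 38, tardiness 62
B: 100→124, due 37, tardiness 87
Sum = 0+0+0+0+8+6+62+87 = 163.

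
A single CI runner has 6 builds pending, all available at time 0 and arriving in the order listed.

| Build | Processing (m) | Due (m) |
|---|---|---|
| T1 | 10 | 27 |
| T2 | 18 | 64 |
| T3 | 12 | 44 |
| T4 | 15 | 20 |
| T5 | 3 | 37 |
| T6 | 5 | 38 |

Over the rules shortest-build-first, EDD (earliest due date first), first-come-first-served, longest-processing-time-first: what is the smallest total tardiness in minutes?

1

SPT (increasing processing time): T5 T6 T1 T3 T4 T2.
T5: 0→3, due 37, tardiness 0
T6: 3→8, due 38, tardiness 0
T1: 8→18, due 27, tardiness 0
T3: 18→30, due 44, tardiness 0
T4: 30→45, due 20, tardiness 25
T2: 45→63, due 64, tardiness 0
Sum = 0+0+0+0+25+0 = 25.
EDD (increasing due date): T4 T1 T5 T6 T3 T2.
T4: 0→15, due 20, tardiness 0
T1: 15→25, due 27, tardiness 0
T5: 25→28, due 37, tardiness 0
T6: 28→33, due 38, tardiness 0
T3: 33→45, due 44, tardiness 1
T2: 45→63, due 64, tardiness 0
Sum = 0+0+0+0+1+0 = 1.
FIFO (arrival order): T1 T2 T3 T4 T5 T6.
T1: 0→10, due 27, tardiness 0
T2: 10→28, due 64, tardiness 0
T3: 28→40, due 44, tardiness 0
T4: 40→55, due 20, tardiness 35
T5: 55→58, due 37, tardiness 21
T6: 58→63, due 38, tardiness 25
Sum = 0+0+0+35+21+25 = 81.
LPT (decreasing processing time): T2 T4 T3 T1 T6 T5.
T2: 0→18, due 64, tardiness 0
T4: 18→33, due 20, tardiness 13
T3: 33→45, due 44, tardiness 1
T1: 45→55, due 27, tardiness 28
T6: 55→60, due 38, tardiness 22
T5: 60→63, due 37, tardiness 26
Sum = 0+13+1+28+22+26 = 90.
SPT 25, EDD 1, FIFO 81, LPT 90 → minimum 1.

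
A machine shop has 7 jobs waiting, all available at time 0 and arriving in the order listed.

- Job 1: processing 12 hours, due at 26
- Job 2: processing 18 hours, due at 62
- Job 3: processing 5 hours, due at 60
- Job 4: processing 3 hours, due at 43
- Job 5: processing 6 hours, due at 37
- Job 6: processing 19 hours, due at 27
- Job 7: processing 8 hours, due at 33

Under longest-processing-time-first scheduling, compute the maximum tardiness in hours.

28

LPT (decreasing processing time): Job 6 Job 2 Job 1 Job 7 Job 5 Job 3 Job 4.
Job 6: 0→19, due 27, tardiness 0
Job 2: 19→37, due 62, tardiness 0
Job 1: 37→49, due 26, tardiness 23
Job 7: 49→57, due 33, tardiness 24
Job 5: 57→63, due 37, tardiness 26
Job 3: 63→68, due 60, tardiness 8
Job 4: 68→71, due 43, tardiness 28
Maximum = 28.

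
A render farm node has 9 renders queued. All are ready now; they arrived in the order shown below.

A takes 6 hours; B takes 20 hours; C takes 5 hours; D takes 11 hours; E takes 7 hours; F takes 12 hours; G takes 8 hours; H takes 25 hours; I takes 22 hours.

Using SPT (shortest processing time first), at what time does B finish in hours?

SPT (increasing processing time): C A E G D F B I H.
C: 0→5
A: 5→11
E: 11→18
G: 18→26
D: 26→37
F: 37→49
B: 49→69

69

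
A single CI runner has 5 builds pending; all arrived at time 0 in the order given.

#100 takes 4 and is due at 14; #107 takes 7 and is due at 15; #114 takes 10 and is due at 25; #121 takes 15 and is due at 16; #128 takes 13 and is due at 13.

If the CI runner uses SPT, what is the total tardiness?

SPT (increasing processing time): #100 #107 #114 #128 #121.
#100: 0→4, due 14, tardiness 0
#107: 4→11, due 15, tardiness 0
#114: 11→21, due 25, tardiness 0
#128: 21→34, due 13, tardiness 21
#121: 34→49, due 16, tardiness 33
Sum = 0+0+0+21+33 = 54.

54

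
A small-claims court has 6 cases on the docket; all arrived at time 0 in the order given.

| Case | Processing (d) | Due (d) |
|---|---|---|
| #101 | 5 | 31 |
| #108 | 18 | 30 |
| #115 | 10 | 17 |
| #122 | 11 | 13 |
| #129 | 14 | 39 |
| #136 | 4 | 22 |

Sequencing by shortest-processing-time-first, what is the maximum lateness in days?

SPT (increasing processing time): #136 #101 #115 #122 #129 #108.
#136: 0→4, due 22, lateness -18
#101: 4→9, due 31, lateness -22
#115: 9→19, due 17, lateness 2
#122: 19→30, due 13, lateness 17
#129: 30→44, due 39, lateness 5
#108: 44→62, due 30, lateness 32
Maximum = 32.

32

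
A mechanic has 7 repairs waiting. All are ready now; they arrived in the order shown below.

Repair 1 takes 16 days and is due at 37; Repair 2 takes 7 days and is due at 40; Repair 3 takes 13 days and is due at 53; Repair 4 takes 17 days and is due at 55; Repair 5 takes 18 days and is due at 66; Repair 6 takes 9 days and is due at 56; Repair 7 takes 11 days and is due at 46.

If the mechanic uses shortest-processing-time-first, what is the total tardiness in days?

SPT (increasing processing time): Repair 2 Repair 6 Repair 7 Repair 3 Repair 1 Repair 4 Repair 5.
Repair 2: 0→7, due 40, tardiness 0
Repair 6: 7→16, due 56, tardiness 0
Repair 7: 16→27, due 46, tardiness 0
Repair 3: 27→40, due 53, tardiness 0
Repair 1: 40→56, due 37, tardiness 19
Repair 4: 56→73, due 55, tardiness 18
Repair 5: 73→91, due 66, tardiness 25
Sum = 0+0+0+0+19+18+25 = 62.

62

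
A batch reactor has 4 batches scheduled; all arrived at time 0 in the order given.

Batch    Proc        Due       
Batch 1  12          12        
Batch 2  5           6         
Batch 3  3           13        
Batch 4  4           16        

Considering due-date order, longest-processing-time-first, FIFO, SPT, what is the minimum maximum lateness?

EDD (increasing due date): Batch 2 Batch 1 Batch 3 Batch 4.
Batch 2: 0→5, due 6, lateness -1
Batch 1: 5→17, due 12, lateness 5
Batch 3: 17→20, due 13, lateness 7
Batch 4: 20→24, due 16, lateness 8
Maximum = 8.
LPT (decreasing processing time): Batch 1 Batch 2 Batch 4 Batch 3.
Batch 1: 0→12, due 12, lateness 0
Batch 2: 12→17, due 6, lateness 11
Batch 4: 17→21, due 16, lateness 5
Batch 3: 21→24, due 13, lateness 11
Maximum = 11.
FIFO (arrival order): Batch 1 Batch 2 Batch 3 Batch 4.
Batch 1: 0→12, due 12, lateness 0
Batch 2: 12→17, due 6, lateness 11
Batch 3: 17→20, due 13, lateness 7
Batch 4: 20→24, due 16, lateness 8
Maximum = 11.
SPT (increasing processing time): Batch 3 Batch 4 Batch 2 Batch 1.
Batch 3: 0→3, due 13, lateness -10
Batch 4: 3→7, due 16, lateness -9
Batch 2: 7→12, due 6, lateness 6
Batch 1: 12→24, due 12, lateness 12
Maximum = 12.
EDD 8, LPT 11, FIFO 11, SPT 12 → minimum 8.

8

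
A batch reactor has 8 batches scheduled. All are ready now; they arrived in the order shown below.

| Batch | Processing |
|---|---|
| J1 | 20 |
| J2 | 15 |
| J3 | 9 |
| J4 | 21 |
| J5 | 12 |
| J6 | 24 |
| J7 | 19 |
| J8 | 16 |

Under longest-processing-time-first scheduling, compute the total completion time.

696

LPT (decreasing processing time): J6 J4 J1 J7 J8 J2 J5 J3.
J6: 0→24
J4: 24→45
J1: 45→65
J7: 65→84
J8: 84→100
J2: 100→115
J5: 115→127
J3: 127→136
Sum = 24+45+65+84+100+115+127+136 = 696.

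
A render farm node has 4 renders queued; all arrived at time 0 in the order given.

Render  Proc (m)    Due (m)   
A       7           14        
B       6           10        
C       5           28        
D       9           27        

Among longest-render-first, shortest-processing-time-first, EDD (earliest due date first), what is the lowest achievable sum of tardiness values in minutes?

LPT (decreasing processing time): D A B C.
D: 0→9, due 27, tardiness 0
A: 9→16, due 14, tardiness 2
B: 16→22, due 10, tardiness 12
C: 22→27, due 28, tardiness 0
Sum = 0+2+12+0 = 14.
SPT (increasing processing time): C B A D.
C: 0→5, due 28, tardiness 0
B: 5→11, due 10, tardiness 1
A: 11→18, due 14, tardiness 4
D: 18→27, due 27, tardiness 0
Sum = 0+1+4+0 = 5.
EDD (increasing due date): B A D C.
B: 0→6, due 10, tardiness 0
A: 6→13, due 14, tardiness 0
D: 13→22, due 27, tardiness 0
C: 22→27, due 28, tardiness 0
Sum = 0+0+0+0 = 0.
LPT 14, SPT 5, EDD 0 → minimum 0.

0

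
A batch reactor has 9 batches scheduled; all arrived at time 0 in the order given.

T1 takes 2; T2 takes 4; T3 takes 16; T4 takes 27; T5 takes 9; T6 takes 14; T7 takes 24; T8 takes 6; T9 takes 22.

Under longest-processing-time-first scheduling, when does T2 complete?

122

LPT (decreasing processing time): T4 T7 T9 T3 T6 T5 T8 T2 T1.
T4: 0→27
T7: 27→51
T9: 51→73
T3: 73→89
T6: 89→103
T5: 103→112
T8: 112→118
T2: 118→122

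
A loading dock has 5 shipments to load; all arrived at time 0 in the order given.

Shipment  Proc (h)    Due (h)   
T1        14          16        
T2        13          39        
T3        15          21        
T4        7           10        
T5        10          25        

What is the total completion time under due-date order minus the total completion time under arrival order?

-22

EDD (increasing due date): T4 T1 T3 T5 T2.
T4: 0→7
T1: 7→21
T3: 21→36
T5: 36→46
T2: 46→59
Sum = 7+21+36+46+59 = 169.
FIFO (arrival order): T1 T2 T3 T4 T5.
T1: 0→14
T2: 14→27
T3: 27→42
T4: 42→49
T5: 49→59
Sum = 14+27+42+49+59 = 191.
Difference = 169 − 191 = -22.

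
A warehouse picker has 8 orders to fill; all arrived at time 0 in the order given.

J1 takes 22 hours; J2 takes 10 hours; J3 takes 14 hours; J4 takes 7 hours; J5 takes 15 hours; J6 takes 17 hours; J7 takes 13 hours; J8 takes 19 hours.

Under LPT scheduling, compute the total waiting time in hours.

491

LPT (decreasing processing time): J1 J8 J6 J5 J3 J7 J2 J4.
J1: waits 0, runs 0→22
J8: waits 22, runs 22→41
J6: waits 41, runs 41→58
J5: waits 58, runs 58→73
J3: waits 73, runs 73→87
J7: waits 87, runs 87→100
J2: waits 100, runs 100→110
J4: waits 110, runs 110→117
Sum = 0+22+41+58+73+87+100+110 = 491.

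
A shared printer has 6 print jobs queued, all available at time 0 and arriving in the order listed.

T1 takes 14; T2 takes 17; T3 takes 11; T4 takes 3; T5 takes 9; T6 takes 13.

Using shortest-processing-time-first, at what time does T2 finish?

SPT (increasing processing time): T4 T5 T3 T6 T1 T2.
T4: 0→3
T5: 3→12
T3: 12→23
T6: 23→36
T1: 36→50
T2: 50→67

67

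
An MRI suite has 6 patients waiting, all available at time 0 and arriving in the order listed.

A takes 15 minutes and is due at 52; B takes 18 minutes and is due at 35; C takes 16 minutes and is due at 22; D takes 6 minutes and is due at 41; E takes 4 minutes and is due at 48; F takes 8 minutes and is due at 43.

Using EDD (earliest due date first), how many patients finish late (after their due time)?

EDD (increasing due date): C B D F E A.
C: 0→16, due 22, tardiness 0
B: 16→34, due 35, tardiness 0
D: 34→40, due 41, tardiness 0
F: 40→48, due 43, tardiness 5
E: 48→52, due 48, tardiness 4
A: 52→67, due 52, tardiness 15
Late patients: 3.

3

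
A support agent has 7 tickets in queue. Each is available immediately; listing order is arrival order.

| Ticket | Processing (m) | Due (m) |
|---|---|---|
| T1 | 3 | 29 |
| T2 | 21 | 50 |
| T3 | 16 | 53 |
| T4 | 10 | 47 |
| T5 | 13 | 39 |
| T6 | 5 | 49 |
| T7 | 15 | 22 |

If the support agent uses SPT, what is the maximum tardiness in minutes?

33

SPT (increasing processing time): T1 T6 T4 T5 T7 T3 T2.
T1: 0→3, due 29, tardiness 0
T6: 3→8, due 49, tardiness 0
T4: 8→18, due 47, tardiness 0
T5: 18→31, due 39, tardiness 0
T7: 31→46, due 22, tardiness 24
T3: 46→62, due 53, tardiness 9
T2: 62→83, due 50, tardiness 33
Maximum = 33.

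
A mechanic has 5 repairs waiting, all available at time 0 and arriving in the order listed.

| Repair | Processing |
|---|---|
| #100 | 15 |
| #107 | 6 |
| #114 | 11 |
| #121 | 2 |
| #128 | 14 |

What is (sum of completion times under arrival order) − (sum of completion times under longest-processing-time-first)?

FIFO (arrival order): #100 #107 #114 #121 #128.
#100: 0→15
#107: 15→21
#114: 21→32
#121: 32→34
#128: 34→48
Sum = 15+21+32+34+48 = 150.
LPT (decreasing processing time): #100 #128 #114 #107 #121.
#100: 0→15
#128: 15→29
#114: 29→40
#107: 40→46
#121: 46→48
Sum = 15+29+40+46+48 = 178.
Difference = 150 − 178 = -28.

-28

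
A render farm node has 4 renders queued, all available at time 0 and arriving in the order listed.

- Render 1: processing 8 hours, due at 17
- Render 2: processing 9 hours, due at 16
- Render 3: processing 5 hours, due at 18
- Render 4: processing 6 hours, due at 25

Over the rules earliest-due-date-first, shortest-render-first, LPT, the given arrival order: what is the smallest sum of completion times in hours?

63

EDD (increasing due date): Render 2 Render 1 Render 3 Render 4.
Render 2: 0→9
Render 1: 9→17
Render 3: 17→22
Render 4: 22→28
Sum = 9+17+22+28 = 76.
SPT (increasing processing time): Render 3 Render 4 Render 1 Render 2.
Render 3: 0→5
Render 4: 5→11
Render 1: 11→19
Render 2: 19→28
Sum = 5+11+19+28 = 63.
LPT (decreasing processing time): Render 2 Render 1 Render 4 Render 3.
Render 2: 0→9
Render 1: 9→17
Render 4: 17→23
Render 3: 23→28
Sum = 9+17+23+28 = 77.
FIFO (arrival order): Render 1 Render 2 Render 3 Render 4.
Render 1: 0→8
Render 2: 8→17
Render 3: 17→22
Render 4: 22→28
Sum = 8+17+22+28 = 75.
EDD 76, SPT 63, LPT 77, FIFO 75 → minimum 63.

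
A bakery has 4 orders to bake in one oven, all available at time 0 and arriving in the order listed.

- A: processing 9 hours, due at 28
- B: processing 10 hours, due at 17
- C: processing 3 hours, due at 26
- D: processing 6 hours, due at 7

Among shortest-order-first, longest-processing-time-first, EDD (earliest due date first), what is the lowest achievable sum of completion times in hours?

58

SPT (increasing processing time): C D A B.
C: 0→3
D: 3→9
A: 9→18
B: 18→28
Sum = 3+9+18+28 = 58.
LPT (decreasing processing time): B A D C.
B: 0→10
A: 10→19
D: 19→25
C: 25→28
Sum = 10+19+25+28 = 82.
EDD (increasing due date): D B C A.
D: 0→6
B: 6→16
C: 16→19
A: 19→28
Sum = 6+16+19+28 = 69.
SPT 58, LPT 82, EDD 69 → minimum 58.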